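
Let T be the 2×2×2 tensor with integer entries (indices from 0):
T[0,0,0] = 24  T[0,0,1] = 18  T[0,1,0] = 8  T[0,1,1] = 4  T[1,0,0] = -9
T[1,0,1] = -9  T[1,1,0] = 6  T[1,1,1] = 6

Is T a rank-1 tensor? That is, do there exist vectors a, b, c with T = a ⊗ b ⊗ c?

The mode-1 unfolding of T (rows indexed by i, columns by (j,k) = (0,0), (0,1), (1,0), (1,1)) is [[24, 18, 8, 4], [-9, -9, 6, 6]].
There the 2×2 minor on rows i ∈ {0, 1}, columns (j,k) ∈ {(0,0), (0,1)} is det [[24, 18], [-9, -9]] = -54 ≠ 0, so this unfolding has rank ≥ 2; CP rank is at least every unfolding rank, so rank(T) ≥ 2.
In particular rank(T) ≥ 2 > 1, so T is not rank-1.

No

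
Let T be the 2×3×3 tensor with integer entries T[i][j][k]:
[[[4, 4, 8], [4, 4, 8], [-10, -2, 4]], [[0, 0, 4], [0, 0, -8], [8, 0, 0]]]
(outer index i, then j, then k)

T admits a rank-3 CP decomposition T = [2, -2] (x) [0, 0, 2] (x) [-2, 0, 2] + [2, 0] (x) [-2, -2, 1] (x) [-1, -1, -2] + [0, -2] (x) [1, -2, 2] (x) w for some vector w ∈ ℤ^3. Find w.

w = [0, 0, -2]

Subtract the known terms from T to get the rank-1 residual R = [0, -2] (x) [1, -2, 2] (x) w, so R[i,j,k] = a[i]·b[j]·w[k]. Pick indices with nonzero a[1]·b[0] = (-2)·(1) = -2. Only the fibre through (1,0,·) is needed: R[1,0,:] = T[1,0,:] − Σₗ aₗ[1]bₗ[0]cₗ = [0, 0, 4] − (-2)·(0)·[-2, 0, 2] − (0)·(-2)·[-1, -1, -2] = [0, 0, 4]. Then w[k] = R[1,0,k] / -2 for each k, giving w = [0, 0, 4] / -2 = [0, 0, -2].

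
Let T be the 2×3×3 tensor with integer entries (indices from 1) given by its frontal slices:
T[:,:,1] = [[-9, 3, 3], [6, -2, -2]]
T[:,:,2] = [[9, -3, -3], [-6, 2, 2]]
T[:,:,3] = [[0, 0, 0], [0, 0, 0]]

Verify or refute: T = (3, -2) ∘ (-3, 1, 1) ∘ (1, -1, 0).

Yes

Reconstruct entrywise from the claimed factors. For example, T[2,2,1] = -2 and Σₗ aₗ[2]bₗ[2]cₗ[1] = (-2)·(1)·(1) = -2; checking all 18 entries, every one matches. The claim holds.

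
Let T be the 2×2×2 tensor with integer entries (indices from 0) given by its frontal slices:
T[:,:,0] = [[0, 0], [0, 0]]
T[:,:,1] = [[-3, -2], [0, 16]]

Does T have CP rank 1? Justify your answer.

No

The mode-2 unfolding of T (rows indexed by j, columns by (i,k) = (0,0), (0,1), (1,0), (1,1)) is [[0, -3, 0, 0], [0, -2, 0, 16]].
There the 2×2 minor on rows j ∈ {0, 1}, columns (i,k) ∈ {(0,1), (1,1)} is det [[-3, 0], [-2, 16]] = -48 ≠ 0, so this unfolding has rank ≥ 2; CP rank is at least every unfolding rank, so rank(T) ≥ 2.
In particular rank(T) ≥ 2 > 1, so T is not rank-1.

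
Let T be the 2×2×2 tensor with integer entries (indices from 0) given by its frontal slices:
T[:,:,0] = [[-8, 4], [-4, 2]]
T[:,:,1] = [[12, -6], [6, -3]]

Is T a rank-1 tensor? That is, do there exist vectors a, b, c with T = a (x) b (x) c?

Yes

If T = a (x) b (x) c then every fibre of T is a multiple of the corresponding factor, so read the factors off the fibres through the nonzero entry T[0,0,0] = -8.
The mode-1 fibre T[:,0,0] = [-8, -4] gives a = [2, 1] (primitive direction); the mode-2 fibre T[0,:,0] = [-8, 4] gives b = [2, -1]; then c[k] = T[0,0,k] / (a[0]·b[0]) = [-8, 12] / 4 = [-2, 3].
Expanding [2, 1] (x) [2, -1] (x) [-2, 3] reproduces all 8 entries of T, so T = [2, 1] (x) [2, -1] (x) [-2, 3] and rank(T) ≤ 1.
Equivalently every frontal slice T[:,:,k] is c[k] times the rank-1 matrix [2, 1] (x) [2, -1]. So T has rank 1 (it is nonzero).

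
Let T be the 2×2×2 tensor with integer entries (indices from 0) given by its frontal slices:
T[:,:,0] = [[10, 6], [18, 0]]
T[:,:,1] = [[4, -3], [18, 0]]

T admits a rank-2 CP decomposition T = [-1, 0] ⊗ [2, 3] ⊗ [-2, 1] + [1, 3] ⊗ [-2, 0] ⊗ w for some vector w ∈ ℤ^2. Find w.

w = [-3, -3]

Subtract the known terms from T to get the rank-1 residual R = [1, 3] ⊗ [-2, 0] ⊗ w, so R[i,j,k] = a[i]·b[j]·w[k]. Pick indices with nonzero a[0]·b[0] = (1)·(-2) = -2. Only the fibre through (0,0,·) is needed: R[0,0,:] = T[0,0,:] − Σₗ aₗ[0]bₗ[0]cₗ = [10, 4] − (-1)·(2)·[-2, 1] = [6, 6]. Then w[k] = R[0,0,k] / -2 for each k, giving w = [6, 6] / -2 = [-3, -3].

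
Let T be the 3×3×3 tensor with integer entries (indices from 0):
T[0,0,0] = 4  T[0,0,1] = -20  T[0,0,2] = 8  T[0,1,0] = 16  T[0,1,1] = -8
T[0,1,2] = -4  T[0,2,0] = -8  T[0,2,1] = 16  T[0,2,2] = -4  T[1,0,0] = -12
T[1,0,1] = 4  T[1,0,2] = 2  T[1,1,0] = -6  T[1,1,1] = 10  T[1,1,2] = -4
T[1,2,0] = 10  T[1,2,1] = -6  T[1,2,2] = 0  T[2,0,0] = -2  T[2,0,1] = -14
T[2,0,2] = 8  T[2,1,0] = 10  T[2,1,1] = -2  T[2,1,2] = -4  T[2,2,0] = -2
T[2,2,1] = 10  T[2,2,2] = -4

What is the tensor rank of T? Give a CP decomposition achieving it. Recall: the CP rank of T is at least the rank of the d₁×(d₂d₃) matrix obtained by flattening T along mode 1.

Lower bound: the mode-1 unfolding of T (rows indexed by i, columns by (j,k) = (0,0), (0,1), (0,2), (1,0), (1,1), (1,2), (2,0), (2,1), (2,2)) is [[4, -20, 8, 16, -8, -4, -8, 16, -4], [-12, 4, 2, -6, 10, -4, 10, -6, 0], [-2, -14, 8, 10, -2, -4, -2, 10, -4]].
There the 3×3 minor on rows i ∈ {0, 1, 2}, columns (j,k) ∈ {(0,0), (0,1), (0,2)} is det [[4, -20, 8], [-12, 4, 2], [-2, -14, 8]] = -192 ≠ 0, so this unfolding has rank ≥ 3; CP rank is at least every unfolding rank, so rank(T) ≥ 3. (Unfolding ranks only ever bound the CP rank from below — rank(T) can be strictly larger than all of them — so the matching upper bound has to come from an explicit 3-term decomposition.)
Upper bound: T is a sum of 3 rank-1 terms, T = [2, -2, 1] ⊗ [1, 1, -1] ⊗ [2, -2, 2] + [2, -1, 1] ⊗ [1, 1, -1] ⊗ [4, -4, -2] + [2, 1, 2] ⊗ [2, -1, -1] ⊗ [-2, -2, 2] (one valid choice — decompositions are not unique — normalised so each a, b is primitive with positive first nonzero entry; check it by expanding all entries), so rank(T) ≤ 3.
These bounds meet, so rank(T) = 3.

rank(T) = 3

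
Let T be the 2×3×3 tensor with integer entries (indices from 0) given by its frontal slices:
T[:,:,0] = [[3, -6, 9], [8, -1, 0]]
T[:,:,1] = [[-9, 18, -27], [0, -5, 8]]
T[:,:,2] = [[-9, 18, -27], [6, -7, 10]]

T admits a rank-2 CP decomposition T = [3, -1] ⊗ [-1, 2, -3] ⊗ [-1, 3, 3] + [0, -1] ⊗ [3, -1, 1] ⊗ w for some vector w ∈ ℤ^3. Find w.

w = [-3, 1, -1]

Subtract the known terms from T to get the rank-1 residual R = [0, -1] ⊗ [3, -1, 1] ⊗ w, so R[i,j,k] = a[i]·b[j]·w[k]. Pick indices with nonzero a[1]·b[0] = (-1)·(3) = -3. Only the fibre through (1,0,·) is needed: R[1,0,:] = T[1,0,:] − Σₗ aₗ[1]bₗ[0]cₗ = [8, 0, 6] − (-1)·(-1)·[-1, 3, 3] = [9, -3, 3]. Then w[k] = R[1,0,k] / -3 for each k, giving w = [9, -3, 3] / -3 = [-3, 1, -1].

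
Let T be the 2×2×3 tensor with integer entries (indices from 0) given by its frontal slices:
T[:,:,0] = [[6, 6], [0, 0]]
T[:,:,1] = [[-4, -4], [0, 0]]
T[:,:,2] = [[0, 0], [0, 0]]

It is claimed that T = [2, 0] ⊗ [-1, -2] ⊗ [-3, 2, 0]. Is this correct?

No

Reconstruct entry (0,1,0) from the claimed factors: Σₗ aₗ[0]bₗ[1]cₗ[0] = (2)·(-2)·(-3) = 12, but T[0,1,0] = 6. The claim is false.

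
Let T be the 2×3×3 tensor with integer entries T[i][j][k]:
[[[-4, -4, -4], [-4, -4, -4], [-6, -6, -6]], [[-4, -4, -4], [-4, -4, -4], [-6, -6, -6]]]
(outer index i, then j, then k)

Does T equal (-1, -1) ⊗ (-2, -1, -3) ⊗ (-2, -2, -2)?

Reconstruct entry (0,1,0) from the claimed factors: Σₗ aₗ[0]bₗ[1]cₗ[0] = (-1)·(-1)·(-2) = -2, but T[0,1,0] = -4. The claim is false.

No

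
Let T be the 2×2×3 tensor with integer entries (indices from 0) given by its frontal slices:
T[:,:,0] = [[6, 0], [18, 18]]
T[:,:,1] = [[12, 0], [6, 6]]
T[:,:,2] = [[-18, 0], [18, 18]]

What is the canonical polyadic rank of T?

2

Lower bound: the mode-2 unfolding of T (rows indexed by j, columns by (i,k) = (0,0), (0,1), (0,2), (1,0), (1,1), (1,2)) is [[6, 12, -18, 18, 6, 18], [0, 0, 0, 18, 6, 18]].
There the 2×2 minor on rows j ∈ {0, 1}, columns (i,k) ∈ {(0,0), (1,0)} is det [[6, 18], [0, 18]] = 108 ≠ 0, so this unfolding has rank ≥ 2; CP rank is at least every unfolding rank, so rank(T) ≥ 2. (Unfolding ranks only ever bound the CP rank from below — rank(T) can be strictly larger than all of them — so the matching upper bound has to come from an explicit 2-term decomposition.)
Upper bound — finding two terms. Write S_k = T[:,:,k] for the frontal slices: S₀ = [[6, 0], [18, 18]], S₁ = [[12, 0], [6, 6]], S₂ = [[-18, 0], [18, 18]].
If T = a₁ ⊗ b₁ ⊗ c₁ + a₂ ⊗ b₂ ⊗ c₂ then each S_k = c₁[k]·a₁b₁ᵀ + c₂[k]·a₂b₂ᵀ. S₀ and S₁ are linearly independent, so a₁b₁ᵀ and a₂b₂ᵀ must span the same plane of matrices: they are the rank-1 matrices of the form x·S₀ + y·S₁.
det(x·S₀ + y·S₁) is 108·x² + 252·xy + 72·y² = 36·(x + 2·y)(3·x + y), vanishing at (x:y) = (2:-1) and (1:-3).
M₁ = 2·S₀ − S₁ = [[0, 0], [30, 30]] = 30·(0, 1)(1, 1)ᵀ and M₂ = S₀ − 3·S₁ = [[-30, 0], [0, 0]] = (-30)·(1, 0)(1, 0)ᵀ, so take a₁ = (0, 1), b₁ = (1, 1), a₂ = (1, 0), b₂ = (1, 0).
Each slice is an integer combination of E₁ = a₁b₁ᵀ and E₂ = a₂b₂ᵀ: S₀ = 18·E₁ + 6·E₂, S₁ = 6·E₁ + 12·E₂, S₂ = 18·E₁ − 18·E₂; reading off coefficients, c₁ = (18, 6, 18) and c₂ = (6, 12, -18).
Hence T = (0, 1) ⊗ (1, 1) ⊗ (18, 6, 18) + (1, 0) ⊗ (1, 0) ⊗ (6, 12, -18), so rank(T) ≤ 2.
These bounds meet, so rank(T) = 2.
Check entry T[1,0,2] = 18: (1)·(1)·(18) + (0)·(1)·(-18) = 18.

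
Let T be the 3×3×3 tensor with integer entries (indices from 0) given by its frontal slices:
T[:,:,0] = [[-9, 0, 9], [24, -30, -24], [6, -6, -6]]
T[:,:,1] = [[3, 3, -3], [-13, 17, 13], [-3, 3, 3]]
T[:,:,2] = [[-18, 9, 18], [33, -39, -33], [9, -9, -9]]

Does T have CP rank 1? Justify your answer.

No

The mode-3 unfolding of T (rows indexed by k, columns by (i,j) = (0,0), (0,1), (0,2), (1,0), (1,1), (1,2), (2,0), (2,1), (2,2)) is [[-9, 0, 9, 24, -30, -24, 6, -6, -6], [3, 3, -3, -13, 17, 13, -3, 3, 3], [-18, 9, 18, 33, -39, -33, 9, -9, -9]].
There the 2×2 minor on rows k ∈ {0, 1}, columns (i,j) ∈ {(0,0), (0,1)} is det [[-9, 0], [3, 3]] = -27 ≠ 0, so this unfolding has rank ≥ 2; CP rank is at least every unfolding rank, so rank(T) ≥ 2.
In particular rank(T) ≥ 2 > 1, so T is not rank-1.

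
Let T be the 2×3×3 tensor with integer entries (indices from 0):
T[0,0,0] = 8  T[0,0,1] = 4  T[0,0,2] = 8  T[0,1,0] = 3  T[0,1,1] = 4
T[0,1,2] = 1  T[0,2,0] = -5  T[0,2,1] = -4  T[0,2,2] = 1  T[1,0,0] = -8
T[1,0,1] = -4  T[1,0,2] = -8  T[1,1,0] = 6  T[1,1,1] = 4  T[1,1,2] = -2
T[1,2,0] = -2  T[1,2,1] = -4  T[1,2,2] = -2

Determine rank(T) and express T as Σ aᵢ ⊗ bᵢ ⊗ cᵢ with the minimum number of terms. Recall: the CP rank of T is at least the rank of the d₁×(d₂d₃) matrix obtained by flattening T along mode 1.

rank(T) = 3

Lower bound: the mode-3 unfolding of T (rows indexed by k, columns by (i,j) = (0,0), (0,1), (0,2), (1,0), (1,1), (1,2)) is [[8, 3, -5, -8, 6, -2], [4, 4, -4, -4, 4, -4], [8, 1, 1, -8, -2, -2]].
There the 3×3 minor on rows k ∈ {0, 1, 2}, columns (i,j) ∈ {(0,0), (0,1), (0,2)} is det [[8, 3, -5], [4, 4, -4], [8, 1, 1]] = 96 ≠ 0, so this unfolding has rank ≥ 3; CP rank is at least every unfolding rank, so rank(T) ≥ 3. (Unfolding ranks only ever bound the CP rank from below — rank(T) can be strictly larger than all of them — so the matching upper bound has to come from an explicit 3-term decomposition.)
Upper bound: T is a sum of 3 rank-1 terms, T = (1, -2) ⊗ (0, 1, 1) ⊗ (-1, 0, 1) + (1, -1) ⊗ (1, 0, 0) ⊗ (8, 4, 8) + (1, 1) ⊗ (0, 1, -1) ⊗ (4, 4, 0) (written with every a and b primitive with positive leading entry and the scale carried by c; CP decompositions are not unique, and this one is verified by expanding entrywise), so rank(T) ≤ 3.
These bounds meet, so rank(T) = 3.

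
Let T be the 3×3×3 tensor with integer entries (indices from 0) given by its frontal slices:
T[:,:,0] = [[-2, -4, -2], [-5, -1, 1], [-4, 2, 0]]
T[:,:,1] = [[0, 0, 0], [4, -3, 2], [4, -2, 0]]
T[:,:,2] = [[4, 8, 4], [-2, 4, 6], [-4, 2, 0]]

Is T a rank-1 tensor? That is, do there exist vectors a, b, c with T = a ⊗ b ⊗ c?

The mode-1 unfolding of T (rows indexed by i, columns by (j,k) = (0,0), (0,1), (0,2), (1,0), (1,1), (1,2), (2,0), (2,1), (2,2)) is [[-2, 0, 4, -4, 0, 8, -2, 0, 4], [-5, 4, -2, -1, -3, 4, 1, 2, 6], [-4, 4, -4, 2, -2, 2, 0, 0, 0]].
There the 3×3 minor on rows i ∈ {0, 1, 2}, columns (j,k) ∈ {(0,0), (0,1), (1,0)} is det [[-2, 0, -4], [-5, 4, -1], [-4, 4, 2]] = -8 ≠ 0, so this unfolding has rank ≥ 3; CP rank is at least every unfolding rank, so rank(T) ≥ 3.
In particular rank(T) ≥ 3 > 1, so T is not rank-1.

No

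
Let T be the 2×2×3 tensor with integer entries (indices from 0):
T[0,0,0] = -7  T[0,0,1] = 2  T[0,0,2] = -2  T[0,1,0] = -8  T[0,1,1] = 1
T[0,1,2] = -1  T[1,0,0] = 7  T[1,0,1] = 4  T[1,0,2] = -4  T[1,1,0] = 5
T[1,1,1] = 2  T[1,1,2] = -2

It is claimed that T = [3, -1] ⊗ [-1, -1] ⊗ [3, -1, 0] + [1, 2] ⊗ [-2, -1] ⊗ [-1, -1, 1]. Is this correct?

No

Reconstruct entry (0,0,1) from the claimed factors: Σₗ aₗ[0]bₗ[0]cₗ[1] = (3)·(-1)·(-1) + (1)·(-2)·(-1) = 5, but T[0,0,1] = 2. The claim is false.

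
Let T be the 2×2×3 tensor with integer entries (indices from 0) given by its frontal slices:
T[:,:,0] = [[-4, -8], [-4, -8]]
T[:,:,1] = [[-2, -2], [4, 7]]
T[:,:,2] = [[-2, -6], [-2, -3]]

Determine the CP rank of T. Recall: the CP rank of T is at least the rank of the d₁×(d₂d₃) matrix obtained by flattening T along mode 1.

3

Lower bound: in the mode-3 unfolding of T (rows indexed by k, columns by (i,j)) the 3×3 minor on rows k ∈ {0, 1, 2}, columns (i,j) ∈ {(0,0), (0,1), (1,0)} is det [[-4, -8, -4], [-2, -2, 4], [-2, -6, -2]] = -48 ≠ 0, so that unfolding has rank ≥ 3 and hence rank(T) ≥ 3 (CP rank is at least every unfolding rank, though it can be larger).
Upper bound: T is a sum of 3 rank-1 terms, T = [0, 1] ⊗ [1, 2] ⊗ [-4, 4, -2] + [1, 0] ⊗ [1, 2] ⊗ [-4, -2, -2] + [2, -1] ⊗ [0, 1] ⊗ [0, 1, -1] (one valid choice — decompositions are not unique — normalised so each a, b is primitive with positive first nonzero entry; check it by expanding all entries), so rank(T) ≤ 3.
These bounds meet, so rank(T) = 3.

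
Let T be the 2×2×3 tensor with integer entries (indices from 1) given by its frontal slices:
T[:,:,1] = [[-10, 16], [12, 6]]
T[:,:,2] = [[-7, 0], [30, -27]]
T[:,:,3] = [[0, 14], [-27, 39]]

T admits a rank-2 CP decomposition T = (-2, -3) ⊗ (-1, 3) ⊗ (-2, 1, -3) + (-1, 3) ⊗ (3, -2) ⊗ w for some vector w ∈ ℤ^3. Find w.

Subtract the known terms from T to get the rank-1 residual R = (-1, 3) ⊗ (3, -2) ⊗ w, so R[i,j,k] = a[i]·b[j]·w[k]. Pick indices with nonzero a[1]·b[1] = (-1)·(3) = -3. Only the fibre through (1,1,·) is needed: R[1,1,:] = T[1,1,:] − Σₗ aₗ[1]bₗ[1]cₗ = [-10, -7, 0] − (-2)·(-1)·(-2, 1, -3) = [-6, -9, 6]. Then w[k] = R[1,1,k] / -3 for each k, giving w = [-6, -9, 6] / -3 = (2, 3, -2).

w = (2, 3, -2)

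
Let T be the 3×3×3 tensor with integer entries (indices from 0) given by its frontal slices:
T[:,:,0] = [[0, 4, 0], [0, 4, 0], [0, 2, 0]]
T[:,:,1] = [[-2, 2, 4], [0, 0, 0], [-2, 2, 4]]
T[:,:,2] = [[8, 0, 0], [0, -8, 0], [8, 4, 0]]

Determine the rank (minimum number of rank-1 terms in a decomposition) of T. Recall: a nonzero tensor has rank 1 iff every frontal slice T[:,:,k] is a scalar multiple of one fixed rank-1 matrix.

Lower bound: the mode-2 unfolding of T (rows indexed by j, columns by (i,k) = (0,0), (0,1), (0,2), (1,0), (1,1), (1,2), (2,0), (2,1), (2,2)) is [[0, -2, 8, 0, 0, 0, 0, -2, 8], [4, 2, 0, 4, 0, -8, 2, 2, 4], [0, 4, 0, 0, 0, 0, 0, 4, 0]].
There the 3×3 minor on rows j ∈ {0, 1, 2}, columns (i,k) ∈ {(0,0), (0,1), (0,2)} is det [[0, -2, 8], [4, 2, 0], [0, 4, 0]] = 128 ≠ 0, so this unfolding has rank ≥ 3; CP rank is at least every unfolding rank, so rank(T) ≥ 3. (Unfolding ranks only ever bound the CP rank from below — rank(T) can be strictly larger than all of them — so the matching upper bound has to come from an explicit 3-term decomposition.)
Upper bound: T is a sum of 3 rank-1 terms, T = [1, 0, 1] ⊗ [1, -1, -2] ⊗ [0, -2, 0] + [1, 0, 1] ⊗ [1, 1, 0] ⊗ [0, 0, 8] + [2, 2, 1] ⊗ [0, 1, 0] ⊗ [2, 0, -4] (one valid choice — decompositions are not unique — normalised so each a, b is primitive with positive first nonzero entry; check it by expanding all entries), so rank(T) ≤ 3.
These bounds meet, so rank(T) = 3.

3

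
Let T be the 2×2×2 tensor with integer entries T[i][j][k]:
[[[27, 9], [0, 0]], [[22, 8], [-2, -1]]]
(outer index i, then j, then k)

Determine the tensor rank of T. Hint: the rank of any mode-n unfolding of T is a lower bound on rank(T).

Lower bound: the mode-1 unfolding of T (rows indexed by i, columns by (j,k) = (0,0), (0,1), (1,0), (1,1)) is [[27, 9, 0, 0], [22, 8, -2, -1]].
There the 2×2 minor on rows i ∈ {0, 1}, columns (j,k) ∈ {(0,0), (0,1)} is det [[27, 9], [22, 8]] = 18 ≠ 0, so this unfolding has rank ≥ 2; CP rank is at least every unfolding rank, so rank(T) ≥ 2. (This is only a lower bound: in general the CP rank may exceed every unfolding rank, so we still need to exhibit 2 rank-1 terms summing to T.)
Upper bound — finding two terms. Write S_k = T[:,:,k] for the frontal slices: S₀ = [[27, 0], [22, -2]], S₁ = [[9, 0], [8, -1]].
If T = a₁ ∘ b₁ ∘ c₁ + a₂ ∘ b₂ ∘ c₂ then each S_k = c₁[k]·a₁b₁ᵀ + c₂[k]·a₂b₂ᵀ. S₀ and S₁ are linearly independent, so a₁b₁ᵀ and a₂b₂ᵀ must span the same plane of matrices: they are the rank-1 matrices of the form x·S₀ + y·S₁.
det(x·S₀ + y·S₁) is −54·x² − 45·xy − 9·y² = (-9)·(2·x + y)(3·x + y), vanishing at (x:y) = (1:-2) and (1:-3).
M₁ = S₀ − 2·S₁ = [[9, 0], [6, 0]] = 3·[3, 2][1, 0]ᵀ and M₂ = S₀ − 3·S₁ = [[0, 0], [-2, 1]] = −[0, 1][2, -1]ᵀ, so take a₁ = [3, 2], b₁ = [1, 0], a₂ = [0, 1], b₂ = [2, -1].
Each slice is an integer combination of E₁ = a₁b₁ᵀ and E₂ = a₂b₂ᵀ: S₀ = 9·E₁ + 2·E₂, S₁ = 3·E₁ + E₂; reading off coefficients, c₁ = [9, 3] and c₂ = [2, 1].
Hence T = [3, 2] ∘ [1, 0] ∘ [9, 3] + [0, 1] ∘ [2, -1] ∘ [2, 1], so rank(T) ≤ 2.
These bounds meet, so rank(T) = 2.

2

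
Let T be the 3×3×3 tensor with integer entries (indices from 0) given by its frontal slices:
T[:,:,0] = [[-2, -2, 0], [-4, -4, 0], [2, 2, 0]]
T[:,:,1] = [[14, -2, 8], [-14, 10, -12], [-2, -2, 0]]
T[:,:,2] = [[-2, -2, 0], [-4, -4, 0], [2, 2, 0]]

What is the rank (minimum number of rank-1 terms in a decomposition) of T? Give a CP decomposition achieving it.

Lower bound: the mode-3 unfolding of T (rows indexed by k, columns by (i,j) = (0,0), (0,1), (0,2), (1,0), (1,1), (1,2), (2,0), (2,1), (2,2)) is [[-2, -2, 0, -4, -4, 0, 2, 2, 0], [14, -2, 8, -14, 10, -12, -2, -2, 0], [-2, -2, 0, -4, -4, 0, 2, 2, 0]].
There the 2×2 minor on rows k ∈ {0, 1}, columns (i,j) ∈ {(0,0), (0,1)} is det [[-2, -2], [14, -2]] = 32 ≠ 0, so this unfolding has rank ≥ 2; CP rank is at least every unfolding rank, so rank(T) ≥ 2. (Unfolding ranks only ever bound the CP rank from below — rank(T) can be strictly larger than all of them — so the matching upper bound has to come from an explicit 2-term decomposition.)
Upper bound — finding two terms. Write S_k = T[:,:,k] for the frontal slices: S₀ = [[-2, -2, 0], [-4, -4, 0], [2, 2, 0]], S₁ = [[14, -2, 8], [-14, 10, -12], [-2, -2, 0]], S₂ = [[-2, -2, 0], [-4, -4, 0], [2, 2, 0]].
If T = a₁ ∘ b₁ ∘ c₁ + a₂ ∘ b₂ ∘ c₂ then each S_k = c₁[k]·a₁b₁ᵀ + c₂[k]·a₂b₂ᵀ. S₀ and S₁ are linearly independent, so a₁b₁ᵀ and a₂b₂ᵀ must span the same plane of matrices: they are the rank-1 matrices of the form x·S₀ + y·S₁.
The 2×2 minor of x·S₀ + y·S₁ on rows {0,1}, columns {0,1} is −112·xy + 112·y² = (-112)·(x − y)(y), vanishing at (x:y) = (1:1) and (1:0).
M₁ = S₀ + S₁ = [[12, -4, 8], [-18, 6, -12], [0, 0, 0]] = 2·(2, -3, 0)(3, -1, 2)ᵀ and M₂ = S₀ = [[-2, -2, 0], [-4, -4, 0], [2, 2, 0]] = (-2)·(1, 2, -1)(1, 1, 0)ᵀ, so take a₁ = (2, -3, 0), b₁ = (3, -1, 2), a₂ = (1, 2, -1), b₂ = (1, 1, 0).
Each slice is an integer combination of E₁ = a₁b₁ᵀ and E₂ = a₂b₂ᵀ: S₀ = −2·E₂, S₁ = 2·E₁ + 2·E₂, S₂ = −2·E₂; reading off coefficients, c₁ = (0, 2, 0) and c₂ = (-2, 2, -2).
Hence T = (2, -3, 0) ∘ (3, -1, 2) ∘ (0, 2, 0) + (1, 2, -1) ∘ (1, 1, 0) ∘ (-2, 2, -2), so rank(T) ≤ 2.
These bounds meet, so rank(T) = 2.

rank(T) = 2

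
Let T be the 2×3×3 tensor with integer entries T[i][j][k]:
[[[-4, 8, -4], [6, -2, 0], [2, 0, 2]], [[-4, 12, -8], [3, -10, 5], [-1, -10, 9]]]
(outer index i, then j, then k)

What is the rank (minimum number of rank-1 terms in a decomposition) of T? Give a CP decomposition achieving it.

rank(T) = 3

Lower bound: in the mode-3 unfolding of T (rows indexed by k, columns by (i,j)) the 3×3 minor on rows k ∈ {0, 1, 2}, columns (i,j) ∈ {(0,0), (0,1), (0,2)} is det [[-4, 6, 2], [8, -2, 0], [-4, 0, 2]] = -96 ≠ 0, so that unfolding has rank ≥ 3 and hence rank(T) ≥ 3 (CP rank is at least every unfolding rank, though it can be larger).
Upper bound: T is a sum of 3 rank-1 terms, T = [1, 1] ⊗ [1, -1, 0] ⊗ [-4, 4, 0] + [1, 2] ⊗ [2, -1, -2] ⊗ [0, 2, -2] + [2, -1] ⊗ [0, 1, 1] ⊗ [1, 2, -1] (written with every a and b primitive with positive leading entry and the scale carried by c; CP decompositions are not unique, and this one is verified by expanding entrywise), so rank(T) ≤ 3.
These bounds meet, so rank(T) = 3.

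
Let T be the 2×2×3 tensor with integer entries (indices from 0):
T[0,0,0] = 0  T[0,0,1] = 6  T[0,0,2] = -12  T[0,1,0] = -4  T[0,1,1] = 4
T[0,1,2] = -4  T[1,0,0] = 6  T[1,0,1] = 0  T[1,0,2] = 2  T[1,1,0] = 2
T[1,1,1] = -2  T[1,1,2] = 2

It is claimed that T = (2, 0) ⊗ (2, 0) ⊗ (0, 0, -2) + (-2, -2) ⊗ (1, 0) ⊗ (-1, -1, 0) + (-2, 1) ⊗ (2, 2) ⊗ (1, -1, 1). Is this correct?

Reconstruct entry (0,0,0) from the claimed factors: Σₗ aₗ[0]bₗ[0]cₗ[0] = (2)·(2)·(0) + (-2)·(1)·(-1) + (-2)·(2)·(1) = -2, but T[0,0,0] = 0. The claim is false.

No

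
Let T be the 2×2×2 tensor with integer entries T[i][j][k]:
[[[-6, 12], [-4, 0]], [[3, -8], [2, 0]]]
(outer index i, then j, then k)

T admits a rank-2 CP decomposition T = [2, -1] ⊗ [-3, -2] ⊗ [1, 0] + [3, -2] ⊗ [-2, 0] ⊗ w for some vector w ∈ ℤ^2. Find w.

w = [0, -2]

Subtract the known terms from T to get the rank-1 residual R = [3, -2] ⊗ [-2, 0] ⊗ w, so R[i,j,k] = a[i]·b[j]·w[k]. Pick indices with nonzero a[0]·b[0] = (3)·(-2) = -6. Only the fibre through (0,0,·) is needed: R[0,0,:] = T[0,0,:] − Σₗ aₗ[0]bₗ[0]cₗ = [-6, 12] − (2)·(-3)·[1, 0] = [0, 12]. Then w[k] = R[0,0,k] / -6 for each k, giving w = [0, 12] / -6 = [0, -2].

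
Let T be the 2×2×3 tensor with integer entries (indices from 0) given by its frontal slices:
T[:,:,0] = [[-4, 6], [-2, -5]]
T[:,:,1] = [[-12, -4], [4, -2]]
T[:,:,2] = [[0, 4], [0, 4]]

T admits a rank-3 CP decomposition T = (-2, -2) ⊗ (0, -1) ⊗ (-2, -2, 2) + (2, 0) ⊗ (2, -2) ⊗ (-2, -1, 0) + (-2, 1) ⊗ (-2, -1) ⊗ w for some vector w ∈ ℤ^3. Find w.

w = (1, -2, 0)

Subtract the known terms from T to get the rank-1 residual R = (-2, 1) ⊗ (-2, -1) ⊗ w, so R[i,j,k] = a[i]·b[j]·w[k]. Pick indices with nonzero a[0]·b[0] = (-2)·(-2) = 4. Only the fibre through (0,0,·) is needed: R[0,0,:] = T[0,0,:] − Σₗ aₗ[0]bₗ[0]cₗ = [-4, -12, 0] − (-2)·(0)·(-2, -2, 2) − (2)·(2)·(-2, -1, 0) = [4, -8, 0]. Then w[k] = R[0,0,k] / 4 for each k, giving w = [4, -8, 0] / 4 = (1, -2, 0).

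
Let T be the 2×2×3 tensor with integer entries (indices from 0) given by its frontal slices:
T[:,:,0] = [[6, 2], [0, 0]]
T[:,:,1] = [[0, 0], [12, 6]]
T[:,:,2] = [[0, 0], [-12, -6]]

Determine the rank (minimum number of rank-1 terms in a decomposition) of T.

2

Lower bound: in the mode-1 unfolding of T (rows indexed by i, columns by (j,k)) the 2×2 minor on rows i ∈ {0, 1}, columns (j,k) ∈ {(0,0), (0,1)} is det [[6, 0], [0, 12]] = 72 ≠ 0, so that unfolding has rank ≥ 2 and hence rank(T) ≥ 2 (CP rank is at least every unfolding rank, though it can be larger).
Upper bound: with S_k = T[:,:,k], the two rank-1 terms a₁b₁ᵀ, a₂b₂ᵀ are the rank-1 members of the pencil x·S₀ + y·S₁.
det(x·S₀ + y·S₁) is 12·xy = 12·(y)(x), vanishing at (x:y) = (1:0) and (0:1).
M₁ = S₀ = [[6, 2], [0, 0]] = 2·[1, 0][3, 1]ᵀ and M₂ = S₁ = [[0, 0], [12, 6]] = 6·[0, 1][2, 1]ᵀ, so take a₁ = [1, 0], b₁ = [3, 1], a₂ = [0, 1], b₂ = [2, 1].
Each slice is an integer combination of E₁ = a₁b₁ᵀ and E₂ = a₂b₂ᵀ: S₀ = 2·E₁, S₁ = 6·E₂, S₂ = −6·E₂; reading off coefficients, c₁ = [2, 0, 0] and c₂ = [0, 6, -6].
Hence T = [1, 0] ⊗ [3, 1] ⊗ [2, 0, 0] + [0, 1] ⊗ [2, 1] ⊗ [0, 6, -6], so rank(T) ≤ 2.
These bounds meet, so rank(T) = 2.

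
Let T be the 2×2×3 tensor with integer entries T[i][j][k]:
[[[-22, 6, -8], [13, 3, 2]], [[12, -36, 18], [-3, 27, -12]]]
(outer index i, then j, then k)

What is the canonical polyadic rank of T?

2

Lower bound: in the mode-2 unfolding of T (rows indexed by j, columns by (i,k)) the 2×2 minor on rows j ∈ {0, 1}, columns (i,k) ∈ {(0,0), (0,1)} is det [[-22, 6], [13, 3]] = -144 ≠ 0, so that unfolding has rank ≥ 2 and hence rank(T) ≥ 2 (CP rank is at least every unfolding rank, though it can be larger).
Upper bound: with S_k = T[:,:,k], the two rank-1 terms a₁b₁ᵀ, a₂b₂ᵀ are the rank-1 members of the pencil x·S₀ + y·S₁.
det(x·S₀ + y·S₁) is −90·x² − 180·xy + 270·y² = (-90)·(x + 3·y)(x − y), vanishing at (x:y) = (3:-1) and (1:1).
M₁ = 3·S₀ − S₁ = [[-72, 36], [72, -36]] = (-36)·(1, -1)(2, -1)ᵀ and M₂ = S₀ + S₁ = [[-16, 16], [-24, 24]] = (-8)·(2, 3)(1, -1)ᵀ, so take a₁ = (1, -1), b₁ = (2, -1), a₂ = (2, 3), b₂ = (1, -1).
Each slice is an integer combination of E₁ = a₁b₁ᵀ and E₂ = a₂b₂ᵀ: S₀ = −9·E₁ − 2·E₂, S₁ = 9·E₁ − 6·E₂, S₂ = −6·E₁ + 2·E₂; reading off coefficients, c₁ = (-9, 9, -6) and c₂ = (-2, -6, 2).
Hence T = (1, -1) ⊗ (2, -1) ⊗ (-9, 9, -6) + (2, 3) ⊗ (1, -1) ⊗ (-2, -6, 2), so rank(T) ≤ 2.
These bounds meet, so rank(T) = 2.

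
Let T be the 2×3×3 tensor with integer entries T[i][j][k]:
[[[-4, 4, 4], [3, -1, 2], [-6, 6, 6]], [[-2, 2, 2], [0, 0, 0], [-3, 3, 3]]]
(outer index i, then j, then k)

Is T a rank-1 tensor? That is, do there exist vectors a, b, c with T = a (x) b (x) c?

No

The mode-2 unfolding of T (rows indexed by j, columns by (i,k) = (0,0), (0,1), (0,2), (1,0), (1,1), (1,2)) is [[-4, 4, 4, -2, 2, 2], [3, -1, 2, 0, 0, 0], [-6, 6, 6, -3, 3, 3]].
There the 2×2 minor on rows j ∈ {0, 1}, columns (i,k) ∈ {(0,0), (0,1)} is det [[-4, 4], [3, -1]] = -8 ≠ 0, so this unfolding has rank ≥ 2; CP rank is at least every unfolding rank, so rank(T) ≥ 2.
In particular rank(T) ≥ 2 > 1, so T is not rank-1.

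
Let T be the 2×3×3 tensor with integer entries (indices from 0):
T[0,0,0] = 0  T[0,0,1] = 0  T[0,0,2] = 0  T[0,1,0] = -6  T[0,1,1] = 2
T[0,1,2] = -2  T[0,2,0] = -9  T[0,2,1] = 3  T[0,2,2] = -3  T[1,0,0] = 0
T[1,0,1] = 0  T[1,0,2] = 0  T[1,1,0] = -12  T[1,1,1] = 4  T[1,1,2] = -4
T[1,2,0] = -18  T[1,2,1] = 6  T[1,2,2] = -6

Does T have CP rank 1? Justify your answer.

If T = a ∘ b ∘ c then every fibre of T is a multiple of the corresponding factor, so read the factors off the fibres through the nonzero entry T[0,1,0] = -6.
The mode-1 fibre T[:,1,0] = [-6, -12] gives a = (1, 2) (primitive direction); the mode-2 fibre T[0,:,0] = [0, -6, -9] gives b = (0, 2, 3); then c[k] = T[0,1,k] / (a[0]·b[1]) = [-6, 2, -2] / 2 = (-3, 1, -1).
Expanding (1, 2) ∘ (0, 2, 3) ∘ (-3, 1, -1) reproduces all 18 entries of T, so T = (1, 2) ∘ (0, 2, 3) ∘ (-3, 1, -1) and rank(T) ≤ 1.
Equivalently every frontal slice T[:,:,k] is c[k] times the rank-1 matrix (1, 2) ∘ (0, 2, 3). So T has rank 1 (it is nonzero).

Yes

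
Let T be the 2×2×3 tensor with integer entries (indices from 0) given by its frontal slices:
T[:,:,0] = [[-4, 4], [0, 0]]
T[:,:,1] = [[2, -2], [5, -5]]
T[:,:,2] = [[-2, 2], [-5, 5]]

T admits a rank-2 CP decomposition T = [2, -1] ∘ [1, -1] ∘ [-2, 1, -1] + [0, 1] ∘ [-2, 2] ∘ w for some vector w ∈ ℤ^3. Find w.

w = [1, -3, 3]

Subtract the known terms from T to get the rank-1 residual R = [0, 1] ∘ [-2, 2] ∘ w, so R[i,j,k] = a[i]·b[j]·w[k]. Pick indices with nonzero a[1]·b[0] = (1)·(-2) = -2. Only the fibre through (1,0,·) is needed: R[1,0,:] = T[1,0,:] − Σₗ aₗ[1]bₗ[0]cₗ = [0, 5, -5] − (-1)·(1)·[-2, 1, -1] = [-2, 6, -6]. Then w[k] = R[1,0,k] / -2 for each k, giving w = [-2, 6, -6] / -2 = [1, -3, 3].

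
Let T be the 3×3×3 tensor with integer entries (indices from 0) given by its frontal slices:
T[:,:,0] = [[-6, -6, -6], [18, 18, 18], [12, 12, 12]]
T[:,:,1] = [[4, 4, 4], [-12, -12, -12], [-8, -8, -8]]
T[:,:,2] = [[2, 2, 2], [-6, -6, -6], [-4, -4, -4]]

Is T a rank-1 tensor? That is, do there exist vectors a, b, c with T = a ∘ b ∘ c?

If T = a ∘ b ∘ c then every fibre of T is a multiple of the corresponding factor, so read the factors off the fibres through the nonzero entry T[0,0,0] = -6.
The mode-1 fibre T[:,0,0] = [-6, 18, 12] gives a = (1, -3, -2) (primitive direction); the mode-2 fibre T[0,:,0] = [-6, -6, -6] gives b = (1, 1, 1); then c[k] = T[0,0,k] / (a[0]·b[0]) = [-6, 4, 2] / 1 = (-6, 4, 2).
Expanding (1, -3, -2) ∘ (1, 1, 1) ∘ (-6, 4, 2) reproduces all 27 entries of T, so T = (1, -3, -2) ∘ (1, 1, 1) ∘ (-6, 4, 2) and rank(T) ≤ 1.
Equivalently every frontal slice T[:,:,k] is c[k] times the rank-1 matrix (1, -3, -2) ∘ (1, 1, 1). So T has rank 1 (it is nonzero).

Yes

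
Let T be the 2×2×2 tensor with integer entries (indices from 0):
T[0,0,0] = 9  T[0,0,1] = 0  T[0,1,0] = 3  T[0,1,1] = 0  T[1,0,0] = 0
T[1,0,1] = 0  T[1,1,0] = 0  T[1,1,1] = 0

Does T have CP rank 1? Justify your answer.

Yes

If T = a (x) b (x) c then every fibre of T is a multiple of the corresponding factor, so read the factors off the fibres through the nonzero entry T[0,0,0] = 9.
The mode-1 fibre T[:,0,0] = [9, 0] gives a = [1, 0] (primitive direction); the mode-2 fibre T[0,:,0] = [9, 3] gives b = [3, 1]; then c[k] = T[0,0,k] / (a[0]·b[0]) = [9, 0] / 3 = [3, 0].
Expanding [1, 0] (x) [3, 1] (x) [3, 0] reproduces all 8 entries of T, so T = [1, 0] (x) [3, 1] (x) [3, 0] and rank(T) ≤ 1.
Equivalently every frontal slice T[:,:,k] is c[k] times the rank-1 matrix [1, 0] (x) [3, 1]. So T has rank 1 (it is nonzero).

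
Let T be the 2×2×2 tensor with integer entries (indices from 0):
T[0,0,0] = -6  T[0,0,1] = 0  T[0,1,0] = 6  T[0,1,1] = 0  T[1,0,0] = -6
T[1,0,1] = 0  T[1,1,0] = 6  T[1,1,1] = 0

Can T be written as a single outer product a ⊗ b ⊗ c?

If T = a ⊗ b ⊗ c then every fibre of T is a multiple of the corresponding factor, so read the factors off the fibres through the nonzero entry T[0,0,0] = -6.
The mode-1 fibre T[:,0,0] = [-6, -6] gives a = [1, 1] (primitive direction); the mode-2 fibre T[0,:,0] = [-6, 6] gives b = [1, -1]; then c[k] = T[0,0,k] / (a[0]·b[0]) = [-6, 0] / 1 = [-6, 0].
Expanding [1, 1] ⊗ [1, -1] ⊗ [-6, 0] reproduces all 8 entries of T, so T = [1, 1] ⊗ [1, -1] ⊗ [-6, 0] and rank(T) ≤ 1.
Equivalently every frontal slice T[:,:,k] is c[k] times the rank-1 matrix [1, 1] ⊗ [1, -1]. So T has rank 1 (it is nonzero).

Yes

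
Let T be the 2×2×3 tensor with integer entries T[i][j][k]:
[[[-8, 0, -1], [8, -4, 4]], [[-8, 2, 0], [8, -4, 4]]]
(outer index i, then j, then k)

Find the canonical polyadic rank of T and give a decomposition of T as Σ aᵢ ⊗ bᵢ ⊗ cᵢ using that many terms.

Lower bound: the mode-3 unfolding of T (rows indexed by k, columns by (i,j) = (0,0), (0,1), (1,0), (1,1)) is [[-8, 8, -8, 8], [0, -4, 2, -4], [-1, 4, 0, 4]].
There the 3×3 minor on rows k ∈ {0, 1, 2}, columns (i,j) ∈ {(0,0), (0,1), (1,0)} is det [[-8, 8, -8], [0, -4, 2], [-1, 4, 0]] = 80 ≠ 0, so this unfolding has rank ≥ 3; CP rank is at least every unfolding rank, so rank(T) ≥ 3. (Flattening ranks never certify an upper bound on CP rank; for that we must actually write T with 3 rank-1 terms.)
Upper bound: T is a sum of 3 rank-1 terms, T = [1, 1] ⊗ [1, -2] ⊗ [-4, 2, -2] + [1, 1] ⊗ [1, 0] ⊗ [-4, -4, 0] + [1, 2] ⊗ [1, 0] ⊗ [0, 2, 1] (one valid choice — decompositions are not unique — normalised so each a, b is primitive with positive first nonzero entry; check it by expanding all entries), so rank(T) ≤ 3.
These bounds meet, so rank(T) = 3.
Check entry T[0,1,0] = 8: (1)·(-2)·(-4) + (1)·(0)·(-4) + (1)·(0)·(0) = 8.

rank(T) = 3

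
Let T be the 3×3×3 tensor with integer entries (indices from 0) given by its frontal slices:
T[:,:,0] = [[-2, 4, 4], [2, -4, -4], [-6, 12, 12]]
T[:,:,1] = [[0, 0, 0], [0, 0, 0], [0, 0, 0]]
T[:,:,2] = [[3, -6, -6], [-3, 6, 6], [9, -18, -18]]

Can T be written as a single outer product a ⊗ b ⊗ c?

Yes

If T = a ⊗ b ⊗ c then every fibre of T is a multiple of the corresponding factor, so read the factors off the fibres through the nonzero entry T[0,0,0] = -2.
The mode-1 fibre T[:,0,0] = [-2, 2, -6] gives a = (1, -1, 3) (primitive direction); the mode-2 fibre T[0,:,0] = [-2, 4, 4] gives b = (1, -2, -2); then c[k] = T[0,0,k] / (a[0]·b[0]) = [-2, 0, 3] / 1 = (-2, 0, 3).
Expanding (1, -1, 3) ⊗ (1, -2, -2) ⊗ (-2, 0, 3) reproduces all 27 entries of T, so T = (1, -1, 3) ⊗ (1, -2, -2) ⊗ (-2, 0, 3) and rank(T) ≤ 1.
Equivalently every frontal slice T[:,:,k] is c[k] times the rank-1 matrix (1, -1, 3) ⊗ (1, -2, -2). So T has rank 1 (it is nonzero).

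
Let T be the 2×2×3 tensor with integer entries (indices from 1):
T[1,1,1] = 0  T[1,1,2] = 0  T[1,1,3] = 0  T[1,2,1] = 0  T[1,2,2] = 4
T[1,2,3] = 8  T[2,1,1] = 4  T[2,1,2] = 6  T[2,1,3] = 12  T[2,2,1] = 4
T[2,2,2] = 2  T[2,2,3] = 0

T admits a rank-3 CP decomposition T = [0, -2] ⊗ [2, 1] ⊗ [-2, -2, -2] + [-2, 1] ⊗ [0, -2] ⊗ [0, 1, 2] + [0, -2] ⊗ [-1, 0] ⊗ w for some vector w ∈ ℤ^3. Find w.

w = [-2, -1, 2]

Subtract the known terms from T to get the rank-1 residual R = [0, -2] ⊗ [-1, 0] ⊗ w, so R[i,j,k] = a[i]·b[j]·w[k]. Pick indices with nonzero a[2]·b[1] = (-2)·(-1) = 2. Only the fibre through (2,1,·) is needed: R[2,1,:] = T[2,1,:] − Σₗ aₗ[2]bₗ[1]cₗ = [4, 6, 12] − (-2)·(2)·[-2, -2, -2] − (1)·(0)·[0, 1, 2] = [-4, -2, 4]. Then w[k] = R[2,1,k] / 2 for each k, giving w = [-4, -2, 4] / 2 = [-2, -1, 2].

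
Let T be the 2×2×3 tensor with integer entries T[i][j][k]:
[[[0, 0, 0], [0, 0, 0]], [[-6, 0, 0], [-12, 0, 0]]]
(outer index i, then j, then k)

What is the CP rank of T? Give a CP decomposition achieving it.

rank(T) = 1

Lower bound: T ≠ 0 (e.g. T[1,0,0] = -6), so rank(T) ≥ 1.
Upper bound: if T = a ⊗ b ⊗ c then every fibre of T is a multiple of the corresponding factor, so read the factors off the fibres through the nonzero entry T[1,0,0] = -6.
The mode-1 fibre T[:,0,0] = [0, -6] gives a = [0, 1] (primitive direction); the mode-2 fibre T[1,:,0] = [-6, -12] gives b = [1, 2]; then c[k] = T[1,0,k] / (a[1]·b[0]) = [-6, 0, 0] / 1 = [-6, 0, 0].
Expanding [0, 1] ⊗ [1, 2] ⊗ [-6, 0, 0] reproduces all 12 entries of T, so T = [0, 1] ⊗ [1, 2] ⊗ [-6, 0, 0] and rank(T) ≤ 1.
These bounds meet, so rank(T) = 1.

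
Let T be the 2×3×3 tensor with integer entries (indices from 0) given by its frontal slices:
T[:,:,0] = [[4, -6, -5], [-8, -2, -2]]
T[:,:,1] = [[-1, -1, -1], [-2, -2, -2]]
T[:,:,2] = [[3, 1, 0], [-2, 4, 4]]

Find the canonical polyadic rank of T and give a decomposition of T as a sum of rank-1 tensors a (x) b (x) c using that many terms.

rank(T) = 3

Lower bound: in the mode-3 unfolding of T (rows indexed by k, columns by (i,j)) the 3×3 minor on rows k ∈ {0, 1, 2}, columns (i,j) ∈ {(0,0), (0,1), (0,2)} is det [[4, -6, -5], [-1, -1, -1], [3, 1, 0]] = 12 ≠ 0, so that unfolding has rank ≥ 3 and hence rank(T) ≥ 3 (CP rank is at least every unfolding rank, though it can be larger).
Upper bound: T is a sum of 3 rank-1 terms, T = (1, -1) (x) (2, -1, -1) (x) (2, 0, 2) + (1, 0) (x) (2, -2, -1) (x) (1, 0, -1) + (1, 2) (x) (1, 1, 1) (x) (-2, -1, 1) (one valid choice — decompositions are not unique — normalised so each a, b is primitive with positive first nonzero entry; check it by expanding all entries), so rank(T) ≤ 3.
These bounds meet, so rank(T) = 3.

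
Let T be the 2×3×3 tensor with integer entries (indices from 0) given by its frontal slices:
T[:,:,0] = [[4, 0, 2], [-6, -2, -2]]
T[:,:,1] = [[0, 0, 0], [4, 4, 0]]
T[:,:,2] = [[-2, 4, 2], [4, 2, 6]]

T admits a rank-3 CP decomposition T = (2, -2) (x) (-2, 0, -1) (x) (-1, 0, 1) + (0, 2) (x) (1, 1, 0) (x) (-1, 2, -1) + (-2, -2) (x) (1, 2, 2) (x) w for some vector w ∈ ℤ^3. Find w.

Subtract the known terms from T to get the rank-1 residual R = (-2, -2) (x) (1, 2, 2) (x) w, so R[i,j,k] = a[i]·b[j]·w[k]. Pick indices with nonzero a[0]·b[0] = (-2)·(1) = -2. Only the fibre through (0,0,·) is needed: R[0,0,:] = T[0,0,:] − Σₗ aₗ[0]bₗ[0]cₗ = [4, 0, -2] − (2)·(-2)·(-1, 0, 1) − (0)·(1)·(-1, 2, -1) = [0, 0, 2]. Then w[k] = R[0,0,k] / -2 for each k, giving w = [0, 0, 2] / -2 = (0, 0, -1).

w = (0, 0, -1)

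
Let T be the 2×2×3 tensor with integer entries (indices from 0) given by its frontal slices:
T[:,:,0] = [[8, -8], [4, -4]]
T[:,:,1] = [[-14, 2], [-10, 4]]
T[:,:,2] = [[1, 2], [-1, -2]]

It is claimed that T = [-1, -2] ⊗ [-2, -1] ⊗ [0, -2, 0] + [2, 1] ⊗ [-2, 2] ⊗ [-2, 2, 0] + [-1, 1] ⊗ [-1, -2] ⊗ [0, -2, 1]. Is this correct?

Yes

Reconstruct entrywise from the claimed factors. For example, T[1,1,2] = -2 and Σₗ aₗ[1]bₗ[1]cₗ[2] = (-2)·(-1)·(0) + (1)·(2)·(0) + (1)·(-2)·(1) = -2; checking all 12 entries, every one matches. The claim holds.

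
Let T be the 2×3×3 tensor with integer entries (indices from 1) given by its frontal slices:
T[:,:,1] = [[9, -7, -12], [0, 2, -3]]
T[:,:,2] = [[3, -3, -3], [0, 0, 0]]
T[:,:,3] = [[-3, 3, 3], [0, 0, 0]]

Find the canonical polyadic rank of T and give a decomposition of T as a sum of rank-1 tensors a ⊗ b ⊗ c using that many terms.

rank(T) = 2

Lower bound: the mode-1 unfolding of T (rows indexed by i, columns by (j,k) = (1,1), (1,2), (1,3), (2,1), (2,2), (2,3), (3,1), (3,2), (3,3)) is [[9, 3, -3, -7, -3, 3, -12, -3, 3], [0, 0, 0, 2, 0, 0, -3, 0, 0]].
There the 2×2 minor on rows i ∈ {1, 2}, columns (j,k) ∈ {(1,1), (2,1)} is det [[9, -7], [0, 2]] = 18 ≠ 0, so this unfolding has rank ≥ 2; CP rank is at least every unfolding rank, so rank(T) ≥ 2. (This is only a lower bound: in general the CP rank may exceed every unfolding rank, so we still need to exhibit 2 rank-1 terms summing to T.)
Upper bound — finding two terms. Write S_k = T[:,:,k] for the frontal slices: S₁ = [[9, -7, -12], [0, 2, -3]], S₂ = [[3, -3, -3], [0, 0, 0]], S₃ = [[-3, 3, 3], [0, 0, 0]].
If T = a₁ ⊗ b₁ ⊗ c₁ + a₂ ⊗ b₂ ⊗ c₂ then each S_k = c₁[k]·a₁b₁ᵀ + c₂[k]·a₂b₂ᵀ. S₁ and S₂ are linearly independent, so a₁b₁ᵀ and a₂b₂ᵀ must span the same plane of matrices: they are the rank-1 matrices of the form x·S₁ + y·S₂.
The 2×2 minor of x·S₁ + y·S₂ on rows {1,2}, columns {1,2} is 18·x² + 6·xy = 6·(3·x + y)(x), vanishing at (x:y) = (1:-3) and (0:1).
M₁ = S₁ − 3·S₂ = [[0, 2, -3], [0, 2, -3]] = [1, 1][0, 2, -3]ᵀ and M₂ = S₂ = [[3, -3, -3], [0, 0, 0]] = 3·[1, 0][1, -1, -1]ᵀ, so take a₁ = [1, 1], b₁ = [0, 2, -3], a₂ = [1, 0], b₂ = [1, -1, -1].
Each slice is an integer combination of E₁ = a₁b₁ᵀ and E₂ = a₂b₂ᵀ: S₁ = E₁ + 9·E₂, S₂ = 3·E₂, S₃ = −3·E₂; reading off coefficients, c₁ = [1, 0, 0] and c₂ = [9, 3, -3].
Hence T = [1, 1] ⊗ [0, 2, -3] ⊗ [1, 0, 0] + [1, 0] ⊗ [1, -1, -1] ⊗ [9, 3, -3], so rank(T) ≤ 2.
These bounds meet, so rank(T) = 2.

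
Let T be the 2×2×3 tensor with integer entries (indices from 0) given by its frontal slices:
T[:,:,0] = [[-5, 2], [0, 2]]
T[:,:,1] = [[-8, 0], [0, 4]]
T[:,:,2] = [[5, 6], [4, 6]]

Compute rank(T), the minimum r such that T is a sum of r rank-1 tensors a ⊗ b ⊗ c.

Lower bound: the mode-3 unfolding of T (rows indexed by k, columns by (i,j) = (0,0), (0,1), (1,0), (1,1)) is [[-5, 2, 0, 2], [-8, 0, 0, 4], [5, 6, 4, 6]].
There the 3×3 minor on rows k ∈ {0, 1, 2}, columns (i,j) ∈ {(0,0), (0,1), (1,0)} is det [[-5, 2, 0], [-8, 0, 0], [5, 6, 4]] = 64 ≠ 0, so this unfolding has rank ≥ 3; CP rank is at least every unfolding rank, so rank(T) ≥ 3. (This is only a lower bound: in general the CP rank may exceed every unfolding rank, so we still need to exhibit 3 rank-1 terms summing to T.)
Upper bound: T is a sum of 3 rank-1 terms, T = [1, 0] ⊗ [1, -2] ⊗ [-2, -2, 0] + [1, 2] ⊗ [1, 2] ⊗ [1, 2, 1] + [2, 1] ⊗ [1, 1] ⊗ [-2, -4, 2] (one valid choice — decompositions are not unique — normalised so each a, b is primitive with positive first nonzero entry; check it by expanding all entries), so rank(T) ≤ 3.
These bounds meet, so rank(T) = 3.
Check entry T[0,1,0] = 2: (1)·(-2)·(-2) + (1)·(2)·(1) + (2)·(1)·(-2) = 2.

3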